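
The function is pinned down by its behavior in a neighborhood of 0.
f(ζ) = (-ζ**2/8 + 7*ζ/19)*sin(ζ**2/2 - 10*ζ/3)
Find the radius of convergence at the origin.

The factor sin(ζ**2/2 - 10*ζ/3) is entire and contributes no finite singular point.
The polynomial part has no poles.
No finite singular points: the Taylor series at 0 converges everywhere.

The radius of convergence is infinite.


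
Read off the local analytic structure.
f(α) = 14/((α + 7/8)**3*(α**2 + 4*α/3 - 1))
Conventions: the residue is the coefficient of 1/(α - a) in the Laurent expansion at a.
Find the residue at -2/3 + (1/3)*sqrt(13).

The factor α**2 + 4*α/3 - 1 splits as (α - a)(α - a') with a = -2/3 + (1/3)*sqrt(13), a' = -2/3 - (1/3)*sqrt(13). At the order-1 pole a set g(α) = (α - a)*f(α) = [14/(α + 7/8)**3] / (α - a').
Simple pole: residue = g(a) at a = -2/3 + (1/3)*sqrt(13), which is 78016512/19465109 - (135528960/253046417)*sqrt(13).

The residue is 78016512/19465109 - (135528960/253046417)*sqrt(13).


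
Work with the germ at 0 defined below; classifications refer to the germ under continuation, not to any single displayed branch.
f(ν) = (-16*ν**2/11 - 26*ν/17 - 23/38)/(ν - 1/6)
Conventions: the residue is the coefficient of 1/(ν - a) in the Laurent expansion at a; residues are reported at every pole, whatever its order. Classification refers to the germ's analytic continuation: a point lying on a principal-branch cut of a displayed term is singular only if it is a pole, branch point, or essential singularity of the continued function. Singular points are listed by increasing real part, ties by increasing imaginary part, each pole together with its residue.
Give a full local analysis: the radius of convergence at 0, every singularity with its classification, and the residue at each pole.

Denominator factor (ν - 1/6): pole of order 1 at 1/6, modulus 1/6.
The radius of convergence is the smallest modulus among the singular points: 1/6.
At the order-1 pole 1/6 set g(ν) = (ν - (1/6))*f(ν) = -16*ν**2/11 - 26*ν/17 - 23/38.
Simple pole: residue = g(a) at a = 1/6, which is -57595/63954.

Radius of convergence at 0: 1/6.
At 1/6: a pole of order 1; residue -57595/63954.


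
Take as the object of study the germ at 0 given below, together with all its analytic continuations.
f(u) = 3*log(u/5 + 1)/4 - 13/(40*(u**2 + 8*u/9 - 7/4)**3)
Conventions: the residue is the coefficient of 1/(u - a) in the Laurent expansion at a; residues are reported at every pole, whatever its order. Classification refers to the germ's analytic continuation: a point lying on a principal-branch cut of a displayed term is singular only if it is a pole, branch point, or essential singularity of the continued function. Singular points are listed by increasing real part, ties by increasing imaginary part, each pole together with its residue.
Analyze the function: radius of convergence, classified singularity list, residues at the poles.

Radius of convergence at 0: -4/9 + (1/18)*sqrt(631).
At -5: a logarithmic branch point.
At -4/9 - (1/18)*sqrt(631): a pole of order 3; residue (2302911/5024791820)*sqrt(631).
At -4/9 + (1/18)*sqrt(631): a pole of order 3; residue -(2302911/5024791820)*sqrt(631).

Denominator factor (u**2 + 8*u/9 - 7/4)^3: discriminant 631/81, real irrational roots -4/9 + (1/18)*sqrt(631) and -4/9 - (1/18)*sqrt(631); poles of order 3, moduli -4/9 + (1/18)*sqrt(631) and 4/9 + (1/18)*sqrt(631).
Branch term (3/4)*log(1 - u/(-5)): its argument vanishes at u = -5, a logarithmic branch point, modulus 5.
The radius of convergence is the smallest modulus among the singular points: -4/9 + (1/18)*sqrt(631).
The branch term is analytic at -4/9 - (1/18)*sqrt(631) and contributes nothing to the residue; only the rational part matters.
The factor u**2 + 8*u/9 - 7/4 splits as (u - a)(u - a') with a = -4/9 - (1/18)*sqrt(631), a' = -4/9 + (1/18)*sqrt(631). At the order-3 pole a set g(u) = (u - a)^3*(rational part) = [-13/40] / (u - a')^3.
Order-3 pole: residue = g''(a)/2; g''(-4/9 - (1/18)*sqrt(631)) = (2302911/2512395910)*sqrt(631), so the residue is (2302911/5024791820)*sqrt(631).
The branch term is analytic at -4/9 + (1/18)*sqrt(631) and contributes nothing to the residue; only the rational part matters.
The factor u**2 + 8*u/9 - 7/4 splits as (u - a)(u - a') with a = -4/9 + (1/18)*sqrt(631), a' = -4/9 - (1/18)*sqrt(631). At the order-3 pole a set g(u) = (u - a)^3*(rational part) = [-13/40] / (u - a')^3.
Order-3 pole: residue = g''(a)/2; g''(-4/9 + (1/18)*sqrt(631)) = -(2302911/2512395910)*sqrt(631), so the residue is -(2302911/5024791820)*sqrt(631).
List the singular points by increasing real part (a conjugate pair: the negative imaginary part first).


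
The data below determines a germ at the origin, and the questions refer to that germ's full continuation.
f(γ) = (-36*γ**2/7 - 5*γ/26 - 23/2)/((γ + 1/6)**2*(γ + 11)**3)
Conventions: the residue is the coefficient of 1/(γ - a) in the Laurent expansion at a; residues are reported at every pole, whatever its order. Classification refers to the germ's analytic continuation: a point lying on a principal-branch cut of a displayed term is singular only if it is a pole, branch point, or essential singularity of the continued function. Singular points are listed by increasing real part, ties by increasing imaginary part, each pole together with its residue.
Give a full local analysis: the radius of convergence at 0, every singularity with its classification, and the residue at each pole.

Radius of convergence at 0: 1/6.
At -11: a pole of order 3; residue -864648/232058125.
At -1/6: a pole of order 2; residue 864648/232058125.

Denominator factor (γ + 11)^3: pole of order 3 at -11, modulus 11.
Denominator factor (γ + 1/6)^2: pole of order 2 at -1/6, modulus 1/6.
The radius of convergence is the smallest modulus among the singular points: 1/6.
At the order-3 pole -11 set g(γ) = (γ - (-11))^3*f(γ) = (-36*γ**2/7 - 5*γ/26 - 23/2)/(γ + 1/6)**2.
Order-3 pole: residue = g''(a)/2; g''(-11) = -1729296/232058125, so the residue is -864648/232058125.
At the order-2 pole -1/6 set g(γ) = (γ - (-1/6))^2*f(γ) = (-36*γ**2/7 - 5*γ/26 - 23/2)/(γ + 11)**3.
Order-2 pole: residue = g'(a); g'(-1/6) = 864648/232058125, so the residue is 864648/232058125.
List the singular points by increasing real part (a conjugate pair: the negative imaginary part first).


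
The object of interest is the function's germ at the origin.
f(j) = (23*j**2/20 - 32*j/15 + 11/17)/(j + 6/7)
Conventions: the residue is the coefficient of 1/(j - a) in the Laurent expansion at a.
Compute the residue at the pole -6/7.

At the order-1 pole -6/7 set g(j) = (j - (-6/7))*f(j) = 23*j**2/20 - 32*j/15 + 11/17.
Simple pole: residue = g(a) at a = -6/7, which is 2766/833.

The residue is 2766/833.


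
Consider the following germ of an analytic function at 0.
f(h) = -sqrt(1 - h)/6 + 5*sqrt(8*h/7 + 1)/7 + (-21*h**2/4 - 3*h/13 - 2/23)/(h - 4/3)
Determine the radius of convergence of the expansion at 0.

The radius of convergence is 7/8.

Denominator factor (h - 4/3): pole of order 1 at 4/3, modulus 4/3.
Branch term (-1/6)*sqrt(1 - h/(1)): its argument vanishes at h = 1, a square-root branch point, modulus 1.
Branch term (5/7)*sqrt(1 - h/(-7/8)): its argument vanishes at h = -7/8, a square-root branch point, modulus 7/8.
The radius of convergence is the smallest modulus among the singular points: 7/8.


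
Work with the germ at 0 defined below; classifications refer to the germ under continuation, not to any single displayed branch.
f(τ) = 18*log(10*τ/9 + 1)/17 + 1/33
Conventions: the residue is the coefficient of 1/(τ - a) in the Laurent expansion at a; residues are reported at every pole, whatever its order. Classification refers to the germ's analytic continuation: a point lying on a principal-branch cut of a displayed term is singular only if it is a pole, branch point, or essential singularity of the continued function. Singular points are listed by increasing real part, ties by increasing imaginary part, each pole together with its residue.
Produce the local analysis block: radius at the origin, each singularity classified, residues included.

Radius of convergence at 0: 9/10.
At -9/10: a logarithmic branch point.

Branch term (18/17)*log(1 - τ/(-9/10)): its argument vanishes at τ = -9/10, a logarithmic branch point, modulus 9/10.
The radius of convergence is the smallest modulus among the singular points: 9/10.


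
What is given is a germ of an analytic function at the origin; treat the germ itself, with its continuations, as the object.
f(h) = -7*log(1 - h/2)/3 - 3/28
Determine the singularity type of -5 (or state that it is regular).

The point is a regular point.

There is no denominator, hence no pole anywhere.
Branch term log(1 - h/(2)): argument at -5 is 7/2, nonzero, so -5 is not its branch point (a point on a principal cut is still regular for the continued germ).
So the germ continues analytically to -5.


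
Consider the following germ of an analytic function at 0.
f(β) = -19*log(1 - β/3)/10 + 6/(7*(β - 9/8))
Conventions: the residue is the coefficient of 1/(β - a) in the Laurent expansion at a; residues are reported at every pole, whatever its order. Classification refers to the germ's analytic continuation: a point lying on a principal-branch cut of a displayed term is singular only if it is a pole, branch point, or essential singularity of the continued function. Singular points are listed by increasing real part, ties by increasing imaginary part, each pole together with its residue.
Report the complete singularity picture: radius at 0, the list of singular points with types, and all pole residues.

Radius of convergence at 0: 9/8.
At 9/8: a pole of order 1; residue 6/7.
At 3: a logarithmic branch point.

Denominator factor (β - 9/8): pole of order 1 at 9/8, modulus 9/8.
Branch term (-19/10)*log(1 - β/(3)): its argument vanishes at β = 3, a logarithmic branch point, modulus 3.
The radius of convergence is the smallest modulus among the singular points: 9/8.
The branch term is analytic at 9/8 and contributes nothing to the residue; only the rational part matters.
At the order-1 pole 9/8 set g(β) = (β - (9/8))*(rational part) = 6/7.
Simple pole: residue = g(a) at a = 9/8, which is 6/7.
List the singular points by increasing real part (a conjugate pair: the negative imaginary part first).


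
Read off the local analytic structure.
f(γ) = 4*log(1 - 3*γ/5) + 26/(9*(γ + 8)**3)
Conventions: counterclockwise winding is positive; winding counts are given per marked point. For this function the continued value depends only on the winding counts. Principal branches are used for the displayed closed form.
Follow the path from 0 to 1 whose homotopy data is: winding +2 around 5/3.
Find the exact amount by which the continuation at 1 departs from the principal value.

Continued minus principal equals (16)*pi*i.

The rational part is single-valued and drops out of the difference; each branch term changes only by its own monodromy.
(4)*log(1 - γ/(5/3)): each positive loop around 5/3 adds 2*pi*i to the log, so winding +2 contributes (4)*(2)*2*pi*i = (16)*pi*i.
Summing the contributions at γ = 1 gives (16)*pi*i.


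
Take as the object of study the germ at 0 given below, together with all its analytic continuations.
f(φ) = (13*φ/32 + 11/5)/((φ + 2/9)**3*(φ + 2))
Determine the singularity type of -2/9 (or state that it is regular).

The denominator factor φ + 2/9 vanishes at -2/9 and appears to the power 3; the numerator there equals 1519/720, nonzero, and no other factor vanishes.
Hence a pole whose order is the multiplicity, 3.

The point is a pole of order 3.


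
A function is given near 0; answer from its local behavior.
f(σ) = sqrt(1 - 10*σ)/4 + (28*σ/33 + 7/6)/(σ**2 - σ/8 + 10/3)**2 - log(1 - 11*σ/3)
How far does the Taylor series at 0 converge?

The radius of convergence is 1/10.

Denominator factor (σ**2 - σ/8 + 10/3)^2: discriminant -2557/192, complex-conjugate roots (1/16) + ((1/48)*sqrt(7671))*i and (1/16) - ((1/48)*sqrt(7671))*i; poles of order 2, moduli (1/3)*sqrt(30) and (1/3)*sqrt(30).
Branch term (1/4)*sqrt(1 - σ/(1/10)): its argument vanishes at σ = 1/10, a square-root branch point, modulus 1/10.
Branch term (-1)*log(1 - σ/(3/11)): its argument vanishes at σ = 3/11, a logarithmic branch point, modulus 3/11.
The radius of convergence is the smallest modulus among the singular points: 1/10.


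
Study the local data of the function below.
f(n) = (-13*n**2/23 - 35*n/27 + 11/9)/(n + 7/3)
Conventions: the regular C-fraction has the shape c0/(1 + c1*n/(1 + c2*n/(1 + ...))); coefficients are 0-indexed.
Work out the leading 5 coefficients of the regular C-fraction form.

The regular C-fraction coefficients are [11/21, 344/231, -358001/261096, -75718071/2832503912, 120744/358001].

Taylor coefficients (expand at 0): a_0 = 11/21, a_1 = -344/441, a_2 = 2179/23667, a_3 = -2179/55223, a_4 = 6537/386561.
c0 = a_0 = 11/21. Peel one level at a time: if S = 1 + c*n/S' with S'(0) = 1, then c is the n-coefficient of S and S' = c*n/(S - 1).
S_1 = c0/f = 1 + (344/231)*n + (51143/25047)*n^2 + ...; c1 = 344/231.
S_2 = c1*n/(S_1 - 1) = 1 + (-358001/261096)*n + (-2294487/62599744)*n^2 + ...; c2 = -358001/261096.
S_3 = c2*n/(S_2 - 1) = 1 + (-75718071/2832503912)*n + (26577042921/2947788468023)*n^2 + ...; c3 = -75718071/2832503912.
S_4 = c3*n/(S_3 - 1) = 1 + (120744/358001)*n + ...; c4 = 120744/358001.


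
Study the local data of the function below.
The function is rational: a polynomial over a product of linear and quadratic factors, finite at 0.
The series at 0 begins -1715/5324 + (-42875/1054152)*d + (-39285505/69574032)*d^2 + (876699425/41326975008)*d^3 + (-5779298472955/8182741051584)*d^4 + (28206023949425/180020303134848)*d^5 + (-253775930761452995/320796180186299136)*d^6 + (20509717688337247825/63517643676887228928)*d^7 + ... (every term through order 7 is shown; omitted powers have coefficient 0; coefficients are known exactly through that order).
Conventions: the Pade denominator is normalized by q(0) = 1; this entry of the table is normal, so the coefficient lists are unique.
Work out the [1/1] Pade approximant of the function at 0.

The Pade approximant has numerator coefficients [-1715/5324, 2919616/658845]; denominator coefficients [1, -22907/1650].

Taylor coefficients needed (read off): a_0 = -1715/5324, a_1 = -42875/1054152, a_2 = -39285505/69574032.
Write the denominator as Q(d) = 1 + q1*d. Requiring Q*f - P = O(d^3) with deg P <= 1 kills the coefficients of d^2..d^2 in Q*f:
  d^2: a_2 + q1*a_1 = 0, i.e. -39285505/69574032 + (-42875/1054152)*q1 = 0.
Solving this linear system: q1 = -22907/1650.
The numerator is Q*f truncated at degree 1: P0 = a_0 = -1715/5324; P1 = a_1 + q1*a_0 = 2919616/658845.


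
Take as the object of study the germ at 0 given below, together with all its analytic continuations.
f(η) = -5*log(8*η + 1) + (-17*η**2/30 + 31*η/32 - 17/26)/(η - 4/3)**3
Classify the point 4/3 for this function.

The denominator factor η - 4/3 vanishes at 4/3 and appears to the power 3; the numerator there equals -5189/14040, nonzero, and no other factor vanishes.
The branch terms are analytic at this point.
Hence a pole whose order is the multiplicity, 3.

The point is a pole of order 3.


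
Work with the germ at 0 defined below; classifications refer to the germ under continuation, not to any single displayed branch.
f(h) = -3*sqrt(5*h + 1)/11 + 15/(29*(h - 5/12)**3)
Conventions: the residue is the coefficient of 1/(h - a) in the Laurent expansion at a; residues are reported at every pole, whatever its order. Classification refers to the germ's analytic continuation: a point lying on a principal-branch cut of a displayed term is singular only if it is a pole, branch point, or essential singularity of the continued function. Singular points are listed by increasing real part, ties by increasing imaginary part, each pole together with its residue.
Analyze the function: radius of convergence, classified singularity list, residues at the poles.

Radius of convergence at 0: 1/5.
At -1/5: an algebraic (square-root) branch point.
At 5/12: a pole of order 3; residue 0.

Denominator factor (h - 5/12)^3: pole of order 3 at 5/12, modulus 5/12.
Branch term (-3/11)*sqrt(1 - h/(-1/5)): its argument vanishes at h = -1/5, a square-root branch point, modulus 1/5.
The radius of convergence is the smallest modulus among the singular points: 1/5.
The branch term is analytic at 5/12 and contributes nothing to the residue; only the rational part matters.
At the order-3 pole 5/12 set g(h) = (h - (5/12))^3*(rational part) = 15/29.
Order-3 pole: residue = g''(a)/2; g''(5/12) = 0, so the residue is 0.
List the singular points by increasing real part (a conjugate pair: the negative imaginary part first).


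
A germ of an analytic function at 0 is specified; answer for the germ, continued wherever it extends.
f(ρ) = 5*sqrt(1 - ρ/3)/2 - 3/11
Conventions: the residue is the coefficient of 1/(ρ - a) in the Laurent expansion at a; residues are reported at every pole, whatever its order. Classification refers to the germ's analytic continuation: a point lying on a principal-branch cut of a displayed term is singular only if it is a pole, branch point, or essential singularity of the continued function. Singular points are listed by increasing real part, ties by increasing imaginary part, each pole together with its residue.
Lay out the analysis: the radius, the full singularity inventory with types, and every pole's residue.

Radius of convergence at 0: 3.
At 3: an algebraic (square-root) branch point.

Branch term (5/2)*sqrt(1 - ρ/(3)): its argument vanishes at ρ = 3, a square-root branch point, modulus 3.
The radius of convergence is the smallest modulus among the singular points: 3.


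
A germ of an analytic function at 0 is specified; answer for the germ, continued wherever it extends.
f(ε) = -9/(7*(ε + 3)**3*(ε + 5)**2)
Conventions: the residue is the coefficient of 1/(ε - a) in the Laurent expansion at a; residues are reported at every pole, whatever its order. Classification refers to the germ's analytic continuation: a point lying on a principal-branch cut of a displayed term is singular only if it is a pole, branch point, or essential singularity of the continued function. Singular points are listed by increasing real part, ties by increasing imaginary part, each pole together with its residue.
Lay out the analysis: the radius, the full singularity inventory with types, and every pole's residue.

Radius of convergence at 0: 3.
At -5: a pole of order 2; residue 27/112.
At -3: a pole of order 3; residue -27/112.

Denominator factor (ε + 5)^2: pole of order 2 at -5, modulus 5.
Denominator factor (ε + 3)^3: pole of order 3 at -3, modulus 3.
The radius of convergence is the smallest modulus among the singular points: 3.
At the order-2 pole -5 set g(ε) = (ε - (-5))^2*f(ε) = -9/(7*(ε + 3)**3).
Order-2 pole: residue = g'(a); g'(-5) = 27/112, so the residue is 27/112.
At the order-3 pole -3 set g(ε) = (ε - (-3))^3*f(ε) = -9/(7*(ε + 5)**2).
Order-3 pole: residue = g''(a)/2; g''(-3) = -27/56, so the residue is -27/112.
List the singular points by increasing real part (a conjugate pair: the negative imaginary part first).


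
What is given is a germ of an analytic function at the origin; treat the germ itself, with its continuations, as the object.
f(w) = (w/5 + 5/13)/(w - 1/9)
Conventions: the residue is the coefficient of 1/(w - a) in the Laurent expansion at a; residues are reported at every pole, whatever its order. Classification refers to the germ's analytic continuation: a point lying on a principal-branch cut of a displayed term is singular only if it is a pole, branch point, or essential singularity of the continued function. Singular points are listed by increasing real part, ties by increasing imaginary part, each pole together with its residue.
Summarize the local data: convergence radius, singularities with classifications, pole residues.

Denominator factor (w - 1/9): pole of order 1 at 1/9, modulus 1/9.
The radius of convergence is the smallest modulus among the singular points: 1/9.
At the order-1 pole 1/9 set g(w) = (w - (1/9))*f(w) = w/5 + 5/13.
Simple pole: residue = g(a) at a = 1/9, which is 238/585.

Radius of convergence at 0: 1/9.
At 1/9: a pole of order 1; residue 238/585.


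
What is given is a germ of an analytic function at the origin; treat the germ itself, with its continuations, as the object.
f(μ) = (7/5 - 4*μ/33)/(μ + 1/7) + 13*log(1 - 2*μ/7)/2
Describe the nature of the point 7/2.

The term (13/2)*log(1 - μ/(7/2)) has argument 1 - 7/2/(7/2) = 0 at 7/2: a logarithmic (infinitely-sheeted) branch point; the remaining terms are analytic or single-valued there.

The point is a logarithmic branch point.


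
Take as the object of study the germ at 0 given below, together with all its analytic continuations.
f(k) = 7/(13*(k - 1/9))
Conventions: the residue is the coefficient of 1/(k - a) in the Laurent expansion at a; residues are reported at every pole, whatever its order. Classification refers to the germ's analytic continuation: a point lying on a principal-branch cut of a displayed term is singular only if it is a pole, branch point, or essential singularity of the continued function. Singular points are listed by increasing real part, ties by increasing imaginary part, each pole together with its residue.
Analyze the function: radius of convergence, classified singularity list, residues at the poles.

Denominator factor (k - 1/9): pole of order 1 at 1/9, modulus 1/9.
The radius of convergence is the smallest modulus among the singular points: 1/9.
At the order-1 pole 1/9 set g(k) = (k - (1/9))*f(k) = 7/13.
Simple pole: residue = g(a) at a = 1/9, which is 7/13.

Radius of convergence at 0: 1/9.
At 1/9: a pole of order 1; residue 7/13.


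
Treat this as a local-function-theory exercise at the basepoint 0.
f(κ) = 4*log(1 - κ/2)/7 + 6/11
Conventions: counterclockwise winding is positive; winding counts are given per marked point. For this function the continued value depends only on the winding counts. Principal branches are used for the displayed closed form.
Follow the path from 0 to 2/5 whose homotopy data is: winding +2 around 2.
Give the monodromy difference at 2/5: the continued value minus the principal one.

Continued minus principal equals (16/7)*pi*i.

The rational part is single-valued and drops out of the difference; each branch term changes only by its own monodromy.
(4/7)*log(1 - κ/(2)): each positive loop around 2 adds 2*pi*i to the log, so winding +2 contributes (4/7)*(2)*2*pi*i = (16/7)*pi*i.
Summing the contributions at κ = 2/5 gives (16/7)*pi*i.


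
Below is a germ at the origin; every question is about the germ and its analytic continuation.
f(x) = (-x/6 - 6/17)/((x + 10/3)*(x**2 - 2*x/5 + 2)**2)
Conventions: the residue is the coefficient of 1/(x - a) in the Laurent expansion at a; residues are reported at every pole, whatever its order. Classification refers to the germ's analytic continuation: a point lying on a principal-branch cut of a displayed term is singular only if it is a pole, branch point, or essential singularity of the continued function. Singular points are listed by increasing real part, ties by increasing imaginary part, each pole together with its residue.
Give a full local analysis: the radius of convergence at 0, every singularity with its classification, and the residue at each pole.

Denominator factor (x**2 - 2*x/5 + 2)^2: discriminant -196/25, complex-conjugate roots (1/5) + (7/5)*i and (1/5) - (7/5)*i; poles of order 2, moduli sqrt(2) and sqrt(2).
Denominator factor (x + 10/3): pole of order 1 at -10/3, modulus 10/3.
The radius of convergence is the smallest modulus among the singular points: sqrt(2).
At the order-1 pole -10/3 set g(x) = (x - (-10/3))*f(x) = (-x/6 - 6/17)/(x**2 - 2*x/5 + 2)**2.
Simple pole: residue = g(a) at a = -10/3, which is 279/287300.
The factor x**2 - 2*x/5 + 2 splits as (x - a)(x - a') with a = (1/5) - (7/5)*i, a' = (1/5) + (7/5)*i. At the order-2 pole a set g(x) = (x - a)^2*f(x) = [(-x/6 - 6/17)/(x + 10/3)] / (x - a')^2.
Order-2 pole: residue = g'(a); g'((1/5) - (7/5)*i) = (-279/574600) - (1861229/197087800)*i, so the residue is (-279/574600) - (1861229/197087800)*i.
The factor x**2 - 2*x/5 + 2 splits as (x - a)(x - a') with a = (1/5) + (7/5)*i, a' = (1/5) - (7/5)*i. At the order-2 pole a set g(x) = (x - a)^2*f(x) = [(-x/6 - 6/17)/(x + 10/3)] / (x - a')^2.
Order-2 pole: residue = g'(a); g'((1/5) + (7/5)*i) = (-279/574600) + (1861229/197087800)*i, so the residue is (-279/574600) + (1861229/197087800)*i.
List the singular points by increasing real part (a conjugate pair: the negative imaginary part first).

Radius of convergence at 0: sqrt(2).
At -10/3: a pole of order 1; residue 279/287300.
At (1/5) - (7/5)*i: a pole of order 2; residue (-279/574600) - (1861229/197087800)*i.
At (1/5) + (7/5)*i: a pole of order 2; residue (-279/574600) + (1861229/197087800)*i.


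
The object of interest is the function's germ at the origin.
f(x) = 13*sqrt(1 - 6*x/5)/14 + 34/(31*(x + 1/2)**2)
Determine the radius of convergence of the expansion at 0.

The radius of convergence is 1/2.

Denominator factor (x + 1/2)^2: pole of order 2 at -1/2, modulus 1/2.
Branch term (13/14)*sqrt(1 - x/(5/6)): its argument vanishes at x = 5/6, a square-root branch point, modulus 5/6.
The radius of convergence is the smallest modulus among the singular points: 1/2.


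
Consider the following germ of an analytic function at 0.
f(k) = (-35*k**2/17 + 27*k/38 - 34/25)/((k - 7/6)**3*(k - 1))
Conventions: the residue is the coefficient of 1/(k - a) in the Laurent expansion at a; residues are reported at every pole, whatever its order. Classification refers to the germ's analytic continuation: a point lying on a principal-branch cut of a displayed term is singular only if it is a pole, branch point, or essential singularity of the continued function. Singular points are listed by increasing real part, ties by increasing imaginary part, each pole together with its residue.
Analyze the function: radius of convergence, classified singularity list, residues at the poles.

Denominator factor (k - 1): pole of order 1 at 1, modulus 1.
Denominator factor (k - 7/6)^3: pole of order 3 at 7/6, modulus 7/6.
The radius of convergence is the smallest modulus among the singular points: 1.
At the order-1 pole 1 set g(k) = (k - (1))*f(k) = (-35*k**2/17 + 27*k/38 - 34/25)/(k - 7/6)**3.
Simple pole: residue = g(a) at a = 1, which is 4723812/8075.
At the order-3 pole 7/6 set g(k) = (k - (7/6))^3*f(k) = (-35*k**2/17 + 27*k/38 - 34/25)/(k - 1).
Order-3 pole: residue = g''(a)/2; g''(7/6) = -9447624/8075, so the residue is -4723812/8075.
List the singular points by increasing real part (a conjugate pair: the negative imaginary part first).

Radius of convergence at 0: 1.
At 1: a pole of order 1; residue 4723812/8075.
At 7/6: a pole of order 3; residue -4723812/8075.


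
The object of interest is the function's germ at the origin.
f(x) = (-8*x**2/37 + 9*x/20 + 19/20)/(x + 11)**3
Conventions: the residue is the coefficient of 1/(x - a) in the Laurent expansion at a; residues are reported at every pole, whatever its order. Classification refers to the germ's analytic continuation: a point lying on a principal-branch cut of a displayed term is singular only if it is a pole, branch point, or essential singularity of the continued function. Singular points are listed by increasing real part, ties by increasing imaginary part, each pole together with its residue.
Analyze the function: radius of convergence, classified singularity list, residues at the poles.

Radius of convergence at 0: 11.
At -11: a pole of order 3; residue -8/37.

Denominator factor (x + 11)^3: pole of order 3 at -11, modulus 11.
The radius of convergence is the smallest modulus among the singular points: 11.
At the order-3 pole -11 set g(x) = (x - (-11))^3*f(x) = -8*x**2/37 + 9*x/20 + 19/20.
Order-3 pole: residue = g''(a)/2; g''(-11) = -16/37, so the residue is -8/37.


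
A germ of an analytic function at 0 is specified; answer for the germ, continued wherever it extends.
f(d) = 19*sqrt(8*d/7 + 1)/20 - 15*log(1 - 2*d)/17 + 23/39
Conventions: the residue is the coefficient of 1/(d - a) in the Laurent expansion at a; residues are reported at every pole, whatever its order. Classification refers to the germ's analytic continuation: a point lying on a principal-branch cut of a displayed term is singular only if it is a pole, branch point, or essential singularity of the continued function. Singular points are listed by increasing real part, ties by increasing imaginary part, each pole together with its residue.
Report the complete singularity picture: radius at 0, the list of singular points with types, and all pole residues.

Branch term (-15/17)*log(1 - d/(1/2)): its argument vanishes at d = 1/2, a logarithmic branch point, modulus 1/2.
Branch term (19/20)*sqrt(1 - d/(-7/8)): its argument vanishes at d = -7/8, a square-root branch point, modulus 7/8.
The radius of convergence is the smallest modulus among the singular points: 1/2.
List the singular points by increasing real part (a conjugate pair: the negative imaginary part first).

Radius of convergence at 0: 1/2.
At -7/8: an algebraic (square-root) branch point.
At 1/2: a logarithmic branch point.


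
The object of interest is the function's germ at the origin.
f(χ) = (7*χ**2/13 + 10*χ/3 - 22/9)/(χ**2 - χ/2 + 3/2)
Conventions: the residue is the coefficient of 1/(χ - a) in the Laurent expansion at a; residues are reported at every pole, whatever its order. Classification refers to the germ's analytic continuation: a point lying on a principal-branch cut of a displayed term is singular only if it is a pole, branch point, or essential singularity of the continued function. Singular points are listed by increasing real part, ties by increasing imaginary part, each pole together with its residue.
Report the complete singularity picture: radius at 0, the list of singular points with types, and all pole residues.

Denominator factor (χ**2 - χ/2 + 3/2): discriminant -23/4, complex-conjugate roots (1/4) + ((1/4)*sqrt(23))*i and (1/4) - ((1/4)*sqrt(23))*i; poles of order 1, moduli (1/2)*sqrt(6) and (1/2)*sqrt(6).
The radius of convergence is the smallest modulus among the singular points: (1/2)*sqrt(6).
The factor χ**2 - χ/2 + 3/2 splits as (χ - a)(χ - a') with a = (1/4) - ((1/4)*sqrt(23))*i, a' = (1/4) + ((1/4)*sqrt(23))*i. At the order-1 pole a set g(χ) = (χ - a)*f(χ) = [7*χ**2/13 + 10*χ/3 - 22/9] / (χ - a').
Simple pole: residue = g(a) at a = (1/4) - ((1/4)*sqrt(23))*i, which is (281/156) - ((2201/10764)*sqrt(23))*i.
The factor χ**2 - χ/2 + 3/2 splits as (χ - a)(χ - a') with a = (1/4) + ((1/4)*sqrt(23))*i, a' = (1/4) - ((1/4)*sqrt(23))*i. At the order-1 pole a set g(χ) = (χ - a)*f(χ) = [7*χ**2/13 + 10*χ/3 - 22/9] / (χ - a').
Simple pole: residue = g(a) at a = (1/4) + ((1/4)*sqrt(23))*i, which is (281/156) + ((2201/10764)*sqrt(23))*i.
List the singular points by increasing real part (a conjugate pair: the negative imaginary part first).

Radius of convergence at 0: (1/2)*sqrt(6).
At (1/4) - ((1/4)*sqrt(23))*i: a pole of order 1; residue (281/156) - ((2201/10764)*sqrt(23))*i.
At (1/4) + ((1/4)*sqrt(23))*i: a pole of order 1; residue (281/156) + ((2201/10764)*sqrt(23))*i.


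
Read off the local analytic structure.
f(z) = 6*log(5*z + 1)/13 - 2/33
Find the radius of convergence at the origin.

The radius of convergence is 1/5.

Branch term (6/13)*log(1 - z/(-1/5)): its argument vanishes at z = -1/5, a logarithmic branch point, modulus 1/5.
The radius of convergence is the smallest modulus among the singular points: 1/5.


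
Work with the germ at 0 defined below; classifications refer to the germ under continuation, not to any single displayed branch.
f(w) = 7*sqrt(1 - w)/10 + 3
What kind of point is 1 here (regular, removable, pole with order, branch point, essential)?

The term (7/10)*sqrt(1 - w/(1)) has argument 1 - 1/(1) = 0 at 1: a square-root (algebraic, two-sheeted) branch point; the remaining terms are analytic or single-valued there.

The point is an algebraic (square-root) branch point.


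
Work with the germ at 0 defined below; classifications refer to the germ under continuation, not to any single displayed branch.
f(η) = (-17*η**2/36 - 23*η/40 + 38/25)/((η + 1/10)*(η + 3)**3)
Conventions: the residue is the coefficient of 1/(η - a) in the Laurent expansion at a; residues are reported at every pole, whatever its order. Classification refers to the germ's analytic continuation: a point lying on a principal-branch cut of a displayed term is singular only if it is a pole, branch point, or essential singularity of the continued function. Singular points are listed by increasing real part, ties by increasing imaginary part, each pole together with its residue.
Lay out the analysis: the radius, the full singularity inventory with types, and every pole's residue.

Denominator factor (η + 3)^3: pole of order 3 at -3, modulus 3.
Denominator factor (η + 1/10): pole of order 1 at -1/10, modulus 1/10.
The radius of convergence is the smallest modulus among the singular points: 1/10.
At the order-3 pole -3 set g(η) = (η - (-3))^3*f(η) = (-17*η**2/36 - 23*η/40 + 38/25)/(η + 1/10).
Order-3 pole: residue = g''(a)/2; g''(-3) = -28310/219501, so the residue is -14155/219501.
At the order-1 pole -1/10 set g(η) = (η - (-1/10))*f(η) = (-17*η**2/36 - 23*η/40 + 38/25)/(η + 3)**3.
Simple pole: residue = g(a) at a = -1/10, which is 14155/219501.
List the singular points by increasing real part (a conjugate pair: the negative imaginary part first).

Radius of convergence at 0: 1/10.
At -3: a pole of order 3; residue -14155/219501.
At -1/10: a pole of order 1; residue 14155/219501.


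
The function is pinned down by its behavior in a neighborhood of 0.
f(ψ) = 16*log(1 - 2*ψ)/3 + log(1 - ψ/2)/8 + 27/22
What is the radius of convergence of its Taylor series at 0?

The radius of convergence is 1/2.

Branch term (16/3)*log(1 - ψ/(1/2)): its argument vanishes at ψ = 1/2, a logarithmic branch point, modulus 1/2.
Branch term (1/8)*log(1 - ψ/(2)): its argument vanishes at ψ = 2, a logarithmic branch point, modulus 2.
The radius of convergence is the smallest modulus among the singular points: 1/2.


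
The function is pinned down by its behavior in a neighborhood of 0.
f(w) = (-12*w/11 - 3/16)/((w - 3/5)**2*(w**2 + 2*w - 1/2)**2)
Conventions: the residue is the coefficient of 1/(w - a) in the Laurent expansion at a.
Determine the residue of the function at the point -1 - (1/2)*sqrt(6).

The factor w**2 + 2*w - 1/2 splits as (w - a)(w - a') with a = -1 - (1/2)*sqrt(6), a' = -1 + (1/2)*sqrt(6). At the order-2 pole a set g(w) = (w - a)^2*f(w) = [(-12*w/11 - 3/16)/(w - 3/5)**2] / (w - a')^2.
Order-2 pole: residue = g'(a); g'(-1 - (1/2)*sqrt(6)) = -2910000/1637647 + (58581425/78607056)*sqrt(6), so the residue is -2910000/1637647 + (58581425/78607056)*sqrt(6).

The residue is -2910000/1637647 + (58581425/78607056)*sqrt(6).


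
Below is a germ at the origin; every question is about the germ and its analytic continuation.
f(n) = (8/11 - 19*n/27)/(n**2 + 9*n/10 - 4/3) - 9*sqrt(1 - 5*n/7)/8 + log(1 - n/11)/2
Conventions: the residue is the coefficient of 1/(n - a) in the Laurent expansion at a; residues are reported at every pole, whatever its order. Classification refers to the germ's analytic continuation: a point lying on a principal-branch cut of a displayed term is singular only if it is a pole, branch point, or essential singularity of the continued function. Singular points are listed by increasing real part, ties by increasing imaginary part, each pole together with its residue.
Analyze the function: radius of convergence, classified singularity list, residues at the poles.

Denominator factor (n**2 + 9*n/10 - 4/3): discriminant 1843/300, real irrational roots -9/20 + (1/60)*sqrt(5529) and -9/20 - (1/60)*sqrt(5529); poles of order 1, moduli -9/20 + (1/60)*sqrt(5529) and 9/20 + (1/60)*sqrt(5529).
Branch term (-9/8)*sqrt(1 - n/(7/5)): its argument vanishes at n = 7/5, a square-root branch point, modulus 7/5.
Branch term (1/2)*log(1 - n/(11)): its argument vanishes at n = 11, a logarithmic branch point, modulus 11.
The radius of convergence is the smallest modulus among the singular points: -9/20 + (1/60)*sqrt(5529).
The branch terms are analytic at -9/20 - (1/60)*sqrt(5529) and contribute nothing to the residue; only the rational part matters.
The factor n**2 + 9*n/10 - 4/3 splits as (n - a)(n - a') with a = -9/20 - (1/60)*sqrt(5529), a' = -9/20 + (1/60)*sqrt(5529). At the order-1 pole a set g(n) = (n - a)*(rational part) = [8/11 - 19*n/27] / (n - a').
Simple pole: residue = g(a) at a = -9/20 - (1/60)*sqrt(5529), which is -19/54 - (689/121638)*sqrt(5529).
The branch terms are analytic at -9/20 + (1/60)*sqrt(5529) and contribute nothing to the residue; only the rational part matters.
The factor n**2 + 9*n/10 - 4/3 splits as (n - a)(n - a') with a = -9/20 + (1/60)*sqrt(5529), a' = -9/20 - (1/60)*sqrt(5529). At the order-1 pole a set g(n) = (n - a)*(rational part) = [8/11 - 19*n/27] / (n - a').
Simple pole: residue = g(a) at a = -9/20 + (1/60)*sqrt(5529), which is -19/54 + (689/121638)*sqrt(5529).
List the singular points by increasing real part (a conjugate pair: the negative imaginary part first).

Radius of convergence at 0: -9/20 + (1/60)*sqrt(5529).
At -9/20 - (1/60)*sqrt(5529): a pole of order 1; residue -19/54 - (689/121638)*sqrt(5529).
At -9/20 + (1/60)*sqrt(5529): a pole of order 1; residue -19/54 + (689/121638)*sqrt(5529).
At 7/5: an algebraic (square-root) branch point.
At 11: a logarithmic branch point.


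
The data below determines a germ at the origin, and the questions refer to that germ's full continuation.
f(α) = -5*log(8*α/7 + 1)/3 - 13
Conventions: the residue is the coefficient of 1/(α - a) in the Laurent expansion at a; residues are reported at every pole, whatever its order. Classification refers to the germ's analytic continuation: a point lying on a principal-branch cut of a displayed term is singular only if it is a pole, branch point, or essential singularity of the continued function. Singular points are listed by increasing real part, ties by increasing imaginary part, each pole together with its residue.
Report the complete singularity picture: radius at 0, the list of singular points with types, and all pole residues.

Branch term (-5/3)*log(1 - α/(-7/8)): its argument vanishes at α = -7/8, a logarithmic branch point, modulus 7/8.
The radius of convergence is the smallest modulus among the singular points: 7/8.

Radius of convergence at 0: 7/8.
At -7/8: a logarithmic branch point.


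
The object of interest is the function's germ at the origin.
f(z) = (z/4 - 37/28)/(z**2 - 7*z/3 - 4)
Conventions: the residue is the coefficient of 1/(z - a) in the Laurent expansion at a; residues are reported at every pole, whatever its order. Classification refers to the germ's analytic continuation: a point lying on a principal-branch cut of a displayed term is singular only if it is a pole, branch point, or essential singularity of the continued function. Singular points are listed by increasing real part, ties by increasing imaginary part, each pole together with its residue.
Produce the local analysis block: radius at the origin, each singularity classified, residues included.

Denominator factor (z**2 - 7*z/3 - 4): discriminant 193/9, real irrational roots 7/6 + (1/6)*sqrt(193) and 7/6 - (1/6)*sqrt(193); poles of order 1, moduli 7/6 + (1/6)*sqrt(193) and -7/6 + (1/6)*sqrt(193).
The radius of convergence is the smallest modulus among the singular points: -7/6 + (1/6)*sqrt(193).
The factor z**2 - 7*z/3 - 4 splits as (z - a)(z - a') with a = 7/6 - (1/6)*sqrt(193), a' = 7/6 + (1/6)*sqrt(193). At the order-1 pole a set g(z) = (z - a)*f(z) = [z/4 - 37/28] / (z - a').
Simple pole: residue = g(a) at a = 7/6 - (1/6)*sqrt(193), which is 1/8 + (173/10808)*sqrt(193).
The factor z**2 - 7*z/3 - 4 splits as (z - a)(z - a') with a = 7/6 + (1/6)*sqrt(193), a' = 7/6 - (1/6)*sqrt(193). At the order-1 pole a set g(z) = (z - a)*f(z) = [z/4 - 37/28] / (z - a').
Simple pole: residue = g(a) at a = 7/6 + (1/6)*sqrt(193), which is 1/8 - (173/10808)*sqrt(193).
List the singular points by increasing real part (a conjugate pair: the negative imaginary part first).

Radius of convergence at 0: -7/6 + (1/6)*sqrt(193).
At 7/6 - (1/6)*sqrt(193): a pole of order 1; residue 1/8 + (173/10808)*sqrt(193).
At 7/6 + (1/6)*sqrt(193): a pole of order 1; residue 1/8 - (173/10808)*sqrt(193).
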